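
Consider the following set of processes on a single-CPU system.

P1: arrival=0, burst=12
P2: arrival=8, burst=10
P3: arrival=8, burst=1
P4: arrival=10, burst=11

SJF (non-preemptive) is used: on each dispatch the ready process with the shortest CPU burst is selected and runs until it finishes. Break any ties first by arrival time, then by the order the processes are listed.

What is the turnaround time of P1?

Gantt: | P1 0-12 | P3 12-13 | P2 13-23 | P4 23-34 |
Completion: P1=12  P2=23  P3=13  P4=34
Turnaround(P1) = completion − arrival = 12 − 0 = 12

12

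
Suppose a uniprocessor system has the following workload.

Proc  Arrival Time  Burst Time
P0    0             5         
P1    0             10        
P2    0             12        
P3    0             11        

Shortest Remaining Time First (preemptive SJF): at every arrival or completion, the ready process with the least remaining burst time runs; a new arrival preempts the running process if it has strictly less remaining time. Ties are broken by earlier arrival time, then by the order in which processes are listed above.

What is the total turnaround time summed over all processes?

Schedule: | P0 0-5 | P1 5-15 | P3 15-26 | P2 26-38 |
Completion: P0=5  P1=15  P2=38  P3=26
Turnaround (C−A): P0=5  P1=15  P2=38  P3=26
Turnaround = completion − arrival: P0=5, P1=15, P2=38, P3=26
Total turnaround = 5 + 15 + 38 + 26 = 84

84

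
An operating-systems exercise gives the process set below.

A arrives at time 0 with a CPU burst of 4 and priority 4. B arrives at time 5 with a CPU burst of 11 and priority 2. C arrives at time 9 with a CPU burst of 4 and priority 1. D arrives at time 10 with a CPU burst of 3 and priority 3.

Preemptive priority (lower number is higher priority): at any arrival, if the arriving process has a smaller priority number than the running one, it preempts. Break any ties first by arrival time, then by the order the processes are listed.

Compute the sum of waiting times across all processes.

Schedule: | A 0-4 | idle 4-5 | B 5-9 | C 9-13 | B 13-20 | D 20-23 |
Completion: A=4  B=20  C=13  D=23
Waiting = turnaround − burst: A=0, B=4, C=0, D=10
Total waiting = 0 + 4 + 0 + 10 = 14

14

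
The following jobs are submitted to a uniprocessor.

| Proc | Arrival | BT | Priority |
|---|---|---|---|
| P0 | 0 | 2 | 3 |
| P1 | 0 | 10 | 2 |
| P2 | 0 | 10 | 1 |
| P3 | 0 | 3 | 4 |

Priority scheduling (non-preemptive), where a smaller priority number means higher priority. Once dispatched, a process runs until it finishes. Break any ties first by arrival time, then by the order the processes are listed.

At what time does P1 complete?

20

Timeline: | P2 0-10 | P1 10-20 | P0 20-22 | P3 22-25 |
Completion: P0=22  P1=20  P2=10  P3=25
Turnaround (C−A): P0=22  P1=20  P2=10  P3=25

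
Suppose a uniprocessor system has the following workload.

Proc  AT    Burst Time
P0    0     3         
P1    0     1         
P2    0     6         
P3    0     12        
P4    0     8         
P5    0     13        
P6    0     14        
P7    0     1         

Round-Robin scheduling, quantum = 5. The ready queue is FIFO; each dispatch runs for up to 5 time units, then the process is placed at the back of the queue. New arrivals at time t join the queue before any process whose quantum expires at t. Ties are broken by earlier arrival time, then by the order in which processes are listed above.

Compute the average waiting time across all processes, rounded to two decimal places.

Timeline: | P0 0-3 | P1 3-4 | P2 4-9 | P3 9-14 | P4 14-19 | P5 19-24 | P6 24-29 | P7 29-30 | P2 30-31 | P3 31-36 | P4 36-39 | P5 39-44 | P6 44-49 | P3 49-51 | P5 51-54 | P6 54-58 |
Completion: P0=3  P1=4  P2=31  P3=51  P4=39  P5=54  P6=58  P7=30
Waiting times: P0=0, P1=3, P2=25, P3=39, P4=31, P5=41, P6=44, P7=29
Average waiting = (0+3+25+39+31+41+44+29) / 8 = 212/8 = 26.50

26.50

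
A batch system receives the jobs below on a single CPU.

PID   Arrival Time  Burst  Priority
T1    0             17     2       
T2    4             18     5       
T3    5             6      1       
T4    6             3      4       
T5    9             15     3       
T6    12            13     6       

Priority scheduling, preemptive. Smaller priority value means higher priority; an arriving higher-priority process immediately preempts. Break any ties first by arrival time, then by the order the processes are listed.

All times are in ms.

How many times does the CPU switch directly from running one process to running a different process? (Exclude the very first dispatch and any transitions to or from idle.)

Gantt: | T1 0-5 | T3 5-11 | T1 11-23 | T5 23-38 | T4 38-41 | T2 41-59 | T6 59-72 |
Completion: T1=23  T2=59  T3=11  T4=41  T5=38  T6=72
Turnaround (C−A): T1=23  T2=55  T3=6  T4=35  T5=29  T6=60

6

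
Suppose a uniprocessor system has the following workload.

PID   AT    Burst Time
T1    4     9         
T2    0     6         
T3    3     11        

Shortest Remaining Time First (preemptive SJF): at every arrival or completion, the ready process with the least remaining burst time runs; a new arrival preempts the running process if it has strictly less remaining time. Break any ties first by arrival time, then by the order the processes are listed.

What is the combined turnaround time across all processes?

40

Timeline: | T2 0-6 | T1 6-15 | T3 15-26 |
Completion: T1=15  T2=6  T3=26
Turnaround = completion − arrival: T1=11, T2=6, T3=23
Total turnaround = 11 + 6 + 23 = 40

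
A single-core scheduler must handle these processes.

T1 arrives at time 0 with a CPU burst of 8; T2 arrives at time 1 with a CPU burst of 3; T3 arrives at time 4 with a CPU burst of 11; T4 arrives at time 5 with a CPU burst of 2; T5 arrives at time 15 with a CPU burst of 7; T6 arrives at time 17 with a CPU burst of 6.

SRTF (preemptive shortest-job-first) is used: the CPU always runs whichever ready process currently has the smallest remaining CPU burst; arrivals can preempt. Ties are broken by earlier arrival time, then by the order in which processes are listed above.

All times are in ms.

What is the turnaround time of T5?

7

Gantt: | T1 0-1 | T2 1-4 | T1 4-5 | T4 5-7 | T1 7-13 | T3 13-15 | T5 15-22 | T6 22-28 | T3 28-37 |
Completion: T1=13  T2=4  T3=37  T4=7  T5=22  T6=28
Turnaround (C−A): T1=13  T2=3  T3=33  T4=2  T5=7  T6=11
Turnaround(T5) = completion − arrival = 22 − 15 = 7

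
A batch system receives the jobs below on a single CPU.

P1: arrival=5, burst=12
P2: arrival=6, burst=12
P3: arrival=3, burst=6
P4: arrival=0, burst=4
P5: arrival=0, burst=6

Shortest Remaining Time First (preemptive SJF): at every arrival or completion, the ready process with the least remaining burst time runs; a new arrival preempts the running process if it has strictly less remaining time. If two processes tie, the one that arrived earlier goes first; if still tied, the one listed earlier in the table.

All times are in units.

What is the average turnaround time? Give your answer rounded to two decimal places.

Timeline: | P4 0-4 | P5 4-10 | P3 10-16 | P1 16-28 | P2 28-40 |
Completion: P1=28  P2=40  P3=16  P4=4  P5=10
Turnaround (C−A): P1=23  P2=34  P3=13  P4=4  P5=10
Turnaround times: P1=23, P2=34, P3=13, P4=4, P5=10
Average turnaround = (23+34+13+4+10) / 5 = 84/5 = 16.80

16.80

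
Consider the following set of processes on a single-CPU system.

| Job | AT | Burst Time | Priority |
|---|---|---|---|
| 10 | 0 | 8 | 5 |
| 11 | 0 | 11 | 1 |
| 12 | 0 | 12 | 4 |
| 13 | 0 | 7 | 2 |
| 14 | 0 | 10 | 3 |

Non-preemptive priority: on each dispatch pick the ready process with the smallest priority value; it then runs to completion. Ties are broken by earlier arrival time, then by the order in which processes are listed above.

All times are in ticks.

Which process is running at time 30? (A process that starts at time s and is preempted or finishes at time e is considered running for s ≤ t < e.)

Timeline: | 11 0-11 | 13 11-18 | 14 18-28 | 12 28-40 | 10 40-48 |
Completion: 10=48  11=11  12=40  13=18  14=28

12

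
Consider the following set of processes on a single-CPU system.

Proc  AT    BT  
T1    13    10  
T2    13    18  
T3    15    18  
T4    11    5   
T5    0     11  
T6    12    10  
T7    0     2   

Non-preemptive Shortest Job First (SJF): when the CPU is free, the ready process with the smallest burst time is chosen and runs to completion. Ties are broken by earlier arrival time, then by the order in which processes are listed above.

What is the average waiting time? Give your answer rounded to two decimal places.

Gantt: | T7 0-2 | T5 2-13 | T4 13-18 | T6 18-28 | T1 28-38 | T2 38-56 | T3 56-74 |
Completion: T1=38  T2=56  T3=74  T4=18  T5=13  T6=28  T7=2
Turnaround (C−A): T1=25  T2=43  T3=59  T4=7  T5=13  T6=16  T7=2
Waiting times: T1=15, T2=25, T3=41, T4=2, T5=2, T6=6, T7=0
Average waiting = (15+25+41+2+2+6+0) / 7 = 91/7 = 13.00

13.00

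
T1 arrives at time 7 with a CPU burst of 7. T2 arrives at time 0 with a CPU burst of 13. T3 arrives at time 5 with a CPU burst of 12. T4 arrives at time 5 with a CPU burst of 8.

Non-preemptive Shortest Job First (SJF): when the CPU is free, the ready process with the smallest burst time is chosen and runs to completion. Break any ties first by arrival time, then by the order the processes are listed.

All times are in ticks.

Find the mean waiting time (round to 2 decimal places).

Gantt: | T2 0-13 | T1 13-20 | T4 20-28 | T3 28-40 |
Completion: T1=20  T2=13  T3=40  T4=28
Turnaround (C−A): T1=13  T2=13  T3=35  T4=23
Waiting times: T1=6, T2=0, T3=23, T4=15
Average waiting = (6+0+23+15) / 4 = 44/4 = 11.00

11.00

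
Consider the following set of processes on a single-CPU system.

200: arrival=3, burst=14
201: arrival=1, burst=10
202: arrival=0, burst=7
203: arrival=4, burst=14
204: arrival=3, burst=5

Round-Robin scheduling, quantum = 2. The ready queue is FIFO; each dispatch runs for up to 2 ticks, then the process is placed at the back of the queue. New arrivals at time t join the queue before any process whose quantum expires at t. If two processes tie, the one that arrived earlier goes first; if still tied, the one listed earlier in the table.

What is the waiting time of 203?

Schedule: | 202 0-2 | 201 2-4 | 202 4-6 | 200 6-8 | 204 8-10 | 203 10-12 | 201 12-14 | 202 14-16 | 200 16-18 | 204 18-20 | 203 20-22 | 201 22-24 | 202 24-25 | 200 25-27 | 204 27-28 | 203 28-30 | 201 30-32 | 200 32-34 | 203 34-36 | 201 36-38 | 200 38-40 | 203 40-42 | 200 42-44 | 203 44-46 | 200 46-48 | 203 48-50 |
Completion: 200=48  201=38  202=25  203=50  204=28
Turnaround (C−A): 200=45  201=37  202=25  203=46  204=25
Waiting(203) = turnaround − burst = 46 − 14 = 32

32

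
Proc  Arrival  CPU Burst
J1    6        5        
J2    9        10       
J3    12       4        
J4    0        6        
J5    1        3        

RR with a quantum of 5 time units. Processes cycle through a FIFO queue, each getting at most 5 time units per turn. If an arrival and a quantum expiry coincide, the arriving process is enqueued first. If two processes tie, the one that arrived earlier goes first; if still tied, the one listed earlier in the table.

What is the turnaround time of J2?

Timeline: | J4 0-5 | J5 5-8 | J4 8-9 | J1 9-14 | J2 14-19 | J3 19-23 | J2 23-28 |
Completion: J1=14  J2=28  J3=23  J4=9  J5=8
Turnaround(J2) = completion − arrival = 28 − 9 = 19

19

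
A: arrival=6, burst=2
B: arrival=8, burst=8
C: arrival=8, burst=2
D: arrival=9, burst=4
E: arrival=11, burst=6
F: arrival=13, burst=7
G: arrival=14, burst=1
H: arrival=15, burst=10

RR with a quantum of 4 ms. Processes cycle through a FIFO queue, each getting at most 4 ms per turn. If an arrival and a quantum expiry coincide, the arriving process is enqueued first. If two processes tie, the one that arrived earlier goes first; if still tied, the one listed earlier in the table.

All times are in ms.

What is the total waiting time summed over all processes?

Timeline: | idle 0-6 | A 6-8 | B 8-12 | C 12-14 | D 14-18 | E 18-22 | B 22-26 | F 26-30 | G 30-31 | H 31-35 | E 35-37 | F 37-40 | H 40-46 |
Completion: A=8  B=26  C=14  D=18  E=37  F=40  G=31  H=46
Waiting = turnaround − burst: A=0, B=10, C=4, D=5, E=20, F=20, G=16, H=21
Total waiting = 0 + 10 + 4 + 5 + 20 + 20 + 16 + 21 = 96

96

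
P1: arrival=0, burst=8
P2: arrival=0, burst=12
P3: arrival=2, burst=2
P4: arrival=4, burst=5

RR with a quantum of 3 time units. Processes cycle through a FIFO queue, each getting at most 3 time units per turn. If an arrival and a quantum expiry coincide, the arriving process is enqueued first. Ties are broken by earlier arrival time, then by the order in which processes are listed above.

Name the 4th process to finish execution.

P2

Schedule: | P1 0-3 | P2 3-6 | P3 6-8 | P1 8-11 | P4 11-14 | P2 14-17 | P1 17-19 | P4 19-21 | P2 21-27 |
Completion: P1=19  P2=27  P3=8  P4=21
Turnaround (C−A): P1=19  P2=27  P3=6  P4=17
Finish order: P3 → P1 → P4 → P2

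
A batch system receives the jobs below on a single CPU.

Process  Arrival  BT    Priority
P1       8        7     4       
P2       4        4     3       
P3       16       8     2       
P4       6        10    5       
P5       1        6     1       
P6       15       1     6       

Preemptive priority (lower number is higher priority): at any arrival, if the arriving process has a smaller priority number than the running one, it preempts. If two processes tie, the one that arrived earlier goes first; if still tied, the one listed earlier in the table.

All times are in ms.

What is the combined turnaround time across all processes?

91

Gantt: | idle 0-1 | P5 1-7 | P2 7-11 | P1 11-16 | P3 16-24 | P1 24-26 | P4 26-36 | P6 36-37 |
Completion: P1=26  P2=11  P3=24  P4=36  P5=7  P6=37
Turnaround = completion − arrival: P1=18, P2=7, P3=8, P4=30, P5=6, P6=22
Total turnaround = 18 + 7 + 8 + 30 + 6 + 22 = 91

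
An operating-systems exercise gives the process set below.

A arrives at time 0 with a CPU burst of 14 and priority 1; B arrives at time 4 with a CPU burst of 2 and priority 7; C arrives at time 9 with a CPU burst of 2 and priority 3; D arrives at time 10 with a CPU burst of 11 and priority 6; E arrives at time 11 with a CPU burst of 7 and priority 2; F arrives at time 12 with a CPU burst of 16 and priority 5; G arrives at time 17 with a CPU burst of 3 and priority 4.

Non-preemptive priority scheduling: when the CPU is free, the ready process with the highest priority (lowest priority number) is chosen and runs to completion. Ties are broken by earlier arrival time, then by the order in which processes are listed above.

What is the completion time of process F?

42

Gantt: | A 0-14 | E 14-21 | C 21-23 | G 23-26 | F 26-42 | D 42-53 | B 53-55 |
Completion: A=14  B=55  C=23  D=53  E=21  F=42  G=26
Turnaround (C−A): A=14  B=51  C=14  D=43  E=10  F=30  G=9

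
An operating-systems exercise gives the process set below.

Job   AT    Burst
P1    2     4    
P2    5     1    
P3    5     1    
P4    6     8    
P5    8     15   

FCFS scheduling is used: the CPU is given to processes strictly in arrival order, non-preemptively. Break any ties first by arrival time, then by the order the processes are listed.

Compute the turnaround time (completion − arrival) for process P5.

Schedule: | idle 0-2 | P1 2-6 | P2 6-7 | P3 7-8 | P4 8-16 | P5 16-31 |
Completion: P1=6  P2=7  P3=8  P4=16  P5=31
Turnaround(P5) = completion − arrival = 31 − 8 = 23

23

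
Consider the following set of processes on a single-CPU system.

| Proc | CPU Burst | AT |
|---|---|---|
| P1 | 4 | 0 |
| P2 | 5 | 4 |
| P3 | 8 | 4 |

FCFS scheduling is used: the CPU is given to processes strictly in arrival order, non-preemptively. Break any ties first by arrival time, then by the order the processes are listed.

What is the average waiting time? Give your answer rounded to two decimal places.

1.67

Timeline: | P1 0-4 | P2 4-9 | P3 9-17 |
Completion: P1=4  P2=9  P3=17
Waiting times: P1=0, P2=0, P3=5
Average waiting = (0+0+5) / 3 = 5/3 = 1.67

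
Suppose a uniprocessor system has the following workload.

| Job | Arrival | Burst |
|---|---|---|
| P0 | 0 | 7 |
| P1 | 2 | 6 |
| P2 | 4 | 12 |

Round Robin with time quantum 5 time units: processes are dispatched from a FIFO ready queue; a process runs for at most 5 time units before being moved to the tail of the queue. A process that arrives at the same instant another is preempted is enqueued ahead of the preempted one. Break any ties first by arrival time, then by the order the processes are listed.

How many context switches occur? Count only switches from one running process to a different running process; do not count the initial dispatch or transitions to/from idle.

Gantt: | P0 0-5 | P1 5-10 | P2 10-15 | P0 15-17 | P1 17-18 | P2 18-25 |
Completion: P0=17  P1=18  P2=25
Turnaround (C−A): P0=17  P1=16  P2=21

5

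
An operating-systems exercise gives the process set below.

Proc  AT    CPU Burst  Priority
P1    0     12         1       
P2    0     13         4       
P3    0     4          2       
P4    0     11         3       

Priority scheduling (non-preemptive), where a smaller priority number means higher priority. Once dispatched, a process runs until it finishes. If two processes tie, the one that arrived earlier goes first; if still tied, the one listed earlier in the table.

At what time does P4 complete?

27

Gantt: | P1 0-12 | P3 12-16 | P4 16-27 | P2 27-40 |
Completion: P1=12  P2=40  P3=16  P4=27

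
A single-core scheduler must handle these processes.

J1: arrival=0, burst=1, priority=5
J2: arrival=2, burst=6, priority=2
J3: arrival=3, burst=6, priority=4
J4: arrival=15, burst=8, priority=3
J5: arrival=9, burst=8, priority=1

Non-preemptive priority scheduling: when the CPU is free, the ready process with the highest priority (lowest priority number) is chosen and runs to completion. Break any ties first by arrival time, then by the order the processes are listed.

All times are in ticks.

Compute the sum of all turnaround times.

46

Gantt: | J1 0-1 | idle 1-2 | J2 2-8 | J3 8-14 | J5 14-22 | J4 22-30 |
Completion: J1=1  J2=8  J3=14  J4=30  J5=22
Turnaround (C−A): J1=1  J2=6  J3=11  J4=15  J5=13
Turnaround = completion − arrival: J1=1, J2=6, J3=11, J4=15, J5=13
Total turnaround = 1 + 6 + 11 + 15 + 13 = 46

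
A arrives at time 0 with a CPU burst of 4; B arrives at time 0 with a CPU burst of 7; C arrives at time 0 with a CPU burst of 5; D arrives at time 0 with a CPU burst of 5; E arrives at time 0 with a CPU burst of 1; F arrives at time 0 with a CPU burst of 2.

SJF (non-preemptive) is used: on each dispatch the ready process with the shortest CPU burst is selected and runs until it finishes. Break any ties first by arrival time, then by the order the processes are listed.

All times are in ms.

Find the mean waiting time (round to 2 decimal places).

Schedule: | E 0-1 | F 1-3 | A 3-7 | C 7-12 | D 12-17 | B 17-24 |
Completion: A=7  B=24  C=12  D=17  E=1  F=3
Turnaround (C−A): A=7  B=24  C=12  D=17  E=1  F=3
Waiting times: A=3, B=17, C=7, D=12, E=0, F=1
Average waiting = (3+17+7+12+0+1) / 6 = 40/6 = 6.67

6.67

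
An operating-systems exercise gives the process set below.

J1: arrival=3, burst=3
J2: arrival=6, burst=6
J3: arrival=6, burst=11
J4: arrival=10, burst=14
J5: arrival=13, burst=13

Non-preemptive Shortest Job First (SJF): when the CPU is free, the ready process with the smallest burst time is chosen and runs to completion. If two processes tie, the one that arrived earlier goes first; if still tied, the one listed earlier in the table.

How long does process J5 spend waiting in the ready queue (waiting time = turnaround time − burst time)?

10

Schedule: | idle 0-3 | J1 3-6 | J2 6-12 | J3 12-23 | J5 23-36 | J4 36-50 |
Completion: J1=6  J2=12  J3=23  J4=50  J5=36
Turnaround (C−A): J1=3  J2=6  J3=17  J4=40  J5=23
Waiting(J5) = turnaround − burst = 23 − 13 = 10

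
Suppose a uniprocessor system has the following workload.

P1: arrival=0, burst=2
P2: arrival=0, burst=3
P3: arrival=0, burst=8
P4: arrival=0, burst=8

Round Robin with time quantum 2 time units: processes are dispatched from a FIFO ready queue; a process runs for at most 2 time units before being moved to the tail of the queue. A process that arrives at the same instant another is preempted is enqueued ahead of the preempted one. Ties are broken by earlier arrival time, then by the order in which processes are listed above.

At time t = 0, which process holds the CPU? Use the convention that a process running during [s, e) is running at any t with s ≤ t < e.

P1

Gantt: | P1 0-2 | P2 2-4 | P3 4-6 | P4 6-8 | P2 8-9 | P3 9-11 | P4 11-13 | P3 13-15 | P4 15-17 | P3 17-19 | P4 19-21 |
Completion: P1=2  P2=9  P3=19  P4=21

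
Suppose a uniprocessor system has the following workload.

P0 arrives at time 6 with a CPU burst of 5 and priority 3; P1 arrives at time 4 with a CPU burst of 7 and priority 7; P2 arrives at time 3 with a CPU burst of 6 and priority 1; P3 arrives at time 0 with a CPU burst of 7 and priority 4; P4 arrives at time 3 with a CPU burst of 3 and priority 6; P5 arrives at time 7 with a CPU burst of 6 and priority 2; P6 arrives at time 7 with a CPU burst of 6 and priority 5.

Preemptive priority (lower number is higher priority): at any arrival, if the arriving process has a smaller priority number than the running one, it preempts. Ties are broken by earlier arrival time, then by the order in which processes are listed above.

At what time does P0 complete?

Timeline: | P3 0-3 | P2 3-9 | P5 9-15 | P0 15-20 | P3 20-24 | P6 24-30 | P4 30-33 | P1 33-40 |
Completion: P0=20  P1=40  P2=9  P3=24  P4=33  P5=15  P6=30
Turnaround (C−A): P0=14  P1=36  P2=6  P3=24  P4=30  P5=8  P6=23

20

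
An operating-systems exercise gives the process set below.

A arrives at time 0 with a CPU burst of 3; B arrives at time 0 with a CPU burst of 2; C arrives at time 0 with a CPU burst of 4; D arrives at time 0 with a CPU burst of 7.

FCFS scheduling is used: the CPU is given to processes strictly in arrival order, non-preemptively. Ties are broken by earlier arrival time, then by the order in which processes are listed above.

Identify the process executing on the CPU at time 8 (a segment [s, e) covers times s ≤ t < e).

Schedule: | A 0-3 | B 3-5 | C 5-9 | D 9-16 |
Completion: A=3  B=5  C=9  D=16
Turnaround (C−A): A=3  B=5  C=9  D=16

C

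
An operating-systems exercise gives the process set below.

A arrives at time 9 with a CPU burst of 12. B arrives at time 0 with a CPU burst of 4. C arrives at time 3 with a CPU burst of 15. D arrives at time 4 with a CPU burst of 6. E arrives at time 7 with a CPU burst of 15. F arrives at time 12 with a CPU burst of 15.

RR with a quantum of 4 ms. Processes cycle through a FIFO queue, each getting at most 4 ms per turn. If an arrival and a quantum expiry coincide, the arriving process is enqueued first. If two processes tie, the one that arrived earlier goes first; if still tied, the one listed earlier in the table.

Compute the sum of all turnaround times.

Schedule: | B 0-4 | C 4-8 | D 8-12 | E 12-16 | C 16-20 | A 20-24 | F 24-28 | D 28-30 | E 30-34 | C 34-38 | A 38-42 | F 42-46 | E 46-50 | C 50-53 | A 53-57 | F 57-61 | E 61-64 | F 64-67 |
Completion: A=57  B=4  C=53  D=30  E=64  F=67
Turnaround = completion − arrival: A=48, B=4, C=50, D=26, E=57, F=55
Total turnaround = 48 + 4 + 50 + 26 + 57 + 55 = 240

240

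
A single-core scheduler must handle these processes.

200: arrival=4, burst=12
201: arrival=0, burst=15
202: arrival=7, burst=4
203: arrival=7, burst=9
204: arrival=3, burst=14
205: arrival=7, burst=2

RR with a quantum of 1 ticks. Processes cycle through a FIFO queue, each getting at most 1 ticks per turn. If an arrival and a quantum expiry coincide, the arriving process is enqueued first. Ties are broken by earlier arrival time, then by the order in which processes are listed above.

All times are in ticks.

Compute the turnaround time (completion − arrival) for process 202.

20

Gantt: | 201 0-3 | 204 3-4 | 201 4-5 | 200 5-6 | 204 6-7 | 201 7-8 | 200 8-9 | 202 9-10 | 203 10-11 | 205 11-12 | 204 12-13 | 201 13-14 | 200 14-15 | 202 15-16 | 203 16-17 | 205 17-18 | 204 18-19 | 201 19-20 | 200 20-21 | 202 21-22 | 203 22-23 | 204 23-24 | 201 24-25 | 200 25-26 | 202 26-27 | 203 27-28 | 204 28-29 | 201 29-30 | 200 30-31 | 203 31-32 | 204 32-33 | 201 33-34 | 200 34-35 | 203 35-36 | 204 36-37 | 201 37-38 | 200 38-39 | 203 39-40 | 204 40-41 | 201 41-42 | 200 42-43 | 203 43-44 | 204 44-45 | 201 45-46 | 200 46-47 | 203 47-48 | 204 48-49 | 201 49-50 | 200 50-51 | 204 51-52 | 201 52-53 | 200 53-54 | 204 54-56 |
Completion: 200=54  201=53  202=27  203=48  204=56  205=18
Turnaround (C−A): 200=50  201=53  202=20  203=41  204=53  205=11
Turnaround(202) = completion − arrival = 27 − 7 = 20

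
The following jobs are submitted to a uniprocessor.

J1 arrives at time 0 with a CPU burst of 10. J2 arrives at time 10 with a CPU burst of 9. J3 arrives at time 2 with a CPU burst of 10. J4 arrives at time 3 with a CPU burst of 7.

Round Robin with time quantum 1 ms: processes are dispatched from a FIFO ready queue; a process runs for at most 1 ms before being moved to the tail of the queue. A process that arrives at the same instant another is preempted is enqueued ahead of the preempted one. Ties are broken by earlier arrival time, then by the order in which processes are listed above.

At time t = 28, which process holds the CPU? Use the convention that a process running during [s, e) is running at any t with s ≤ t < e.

J2

Timeline: | J1 0-2 | J3 2-3 | J1 3-4 | J4 4-5 | J3 5-6 | J1 6-7 | J4 7-8 | J3 8-9 | J1 9-10 | J4 10-11 | J3 11-12 | J2 12-13 | J1 13-14 | J4 14-15 | J3 15-16 | J2 16-17 | J1 17-18 | J4 18-19 | J3 19-20 | J2 20-21 | J1 21-22 | J4 22-23 | J3 23-24 | J2 24-25 | J1 25-26 | J4 26-27 | J3 27-28 | J2 28-29 | J1 29-30 | J3 30-31 | J2 31-32 | J3 32-33 | J2 33-36 |
Completion: J1=30  J2=36  J3=33  J4=27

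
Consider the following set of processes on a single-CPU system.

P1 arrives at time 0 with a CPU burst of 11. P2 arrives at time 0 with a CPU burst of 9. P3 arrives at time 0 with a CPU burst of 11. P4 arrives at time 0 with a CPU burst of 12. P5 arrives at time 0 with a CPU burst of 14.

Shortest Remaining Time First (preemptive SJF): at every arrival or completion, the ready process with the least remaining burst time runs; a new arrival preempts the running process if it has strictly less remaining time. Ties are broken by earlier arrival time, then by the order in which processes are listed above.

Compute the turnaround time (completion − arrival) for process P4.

Gantt: | P2 0-9 | P1 9-20 | P3 20-31 | P4 31-43 | P5 43-57 |
Completion: P1=20  P2=9  P3=31  P4=43  P5=57
Turnaround (C−A): P1=20  P2=9  P3=31  P4=43  P5=57
Turnaround(P4) = completion − arrival = 43 − 0 = 43

43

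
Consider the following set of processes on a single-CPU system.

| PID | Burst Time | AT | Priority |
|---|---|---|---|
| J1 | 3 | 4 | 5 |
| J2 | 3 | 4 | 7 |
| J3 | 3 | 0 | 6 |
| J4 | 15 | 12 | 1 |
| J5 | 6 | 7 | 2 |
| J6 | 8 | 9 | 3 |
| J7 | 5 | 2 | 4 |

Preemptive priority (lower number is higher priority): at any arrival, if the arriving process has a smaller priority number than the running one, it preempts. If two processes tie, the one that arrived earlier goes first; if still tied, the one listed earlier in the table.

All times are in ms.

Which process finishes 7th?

Timeline: | J3 0-2 | J7 2-7 | J5 7-12 | J4 12-27 | J5 27-28 | J6 28-36 | J1 36-39 | J3 39-40 | J2 40-43 |
Completion: J1=39  J2=43  J3=40  J4=27  J5=28  J6=36  J7=7
Turnaround (C−A): J1=35  J2=39  J3=40  J4=15  J5=21  J6=27  J7=5
Finish order: J7 → J4 → J5 → J6 → J1 → J3 → J2

J2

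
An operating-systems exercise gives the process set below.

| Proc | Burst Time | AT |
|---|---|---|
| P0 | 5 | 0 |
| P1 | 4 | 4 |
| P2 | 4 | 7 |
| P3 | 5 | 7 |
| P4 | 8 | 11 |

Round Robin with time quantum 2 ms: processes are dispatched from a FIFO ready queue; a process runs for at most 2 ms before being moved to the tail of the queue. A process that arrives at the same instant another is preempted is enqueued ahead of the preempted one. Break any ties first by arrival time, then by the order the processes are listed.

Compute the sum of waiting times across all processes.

Gantt: | P0 0-4 | P1 4-6 | P0 6-7 | P1 7-9 | P2 9-11 | P3 11-13 | P4 13-15 | P2 15-17 | P3 17-19 | P4 19-21 | P3 21-22 | P4 22-26 |
Completion: P0=7  P1=9  P2=17  P3=22  P4=26
Turnaround (C−A): P0=7  P1=5  P2=10  P3=15  P4=15
Waiting = turnaround − burst: P0=2, P1=1, P2=6, P3=10, P4=7
Total waiting = 2 + 1 + 6 + 10 + 7 = 26

26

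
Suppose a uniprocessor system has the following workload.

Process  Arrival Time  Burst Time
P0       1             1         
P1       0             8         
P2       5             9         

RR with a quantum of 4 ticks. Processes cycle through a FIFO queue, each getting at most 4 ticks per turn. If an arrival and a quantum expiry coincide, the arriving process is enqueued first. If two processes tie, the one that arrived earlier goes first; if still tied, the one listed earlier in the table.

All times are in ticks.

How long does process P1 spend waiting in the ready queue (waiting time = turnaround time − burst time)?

1

Timeline: | P1 0-4 | P0 4-5 | P1 5-9 | P2 9-18 |
Completion: P0=5  P1=9  P2=18
Turnaround (C−A): P0=4  P1=9  P2=13
Waiting(P1) = turnaround − burst = 9 − 8 = 1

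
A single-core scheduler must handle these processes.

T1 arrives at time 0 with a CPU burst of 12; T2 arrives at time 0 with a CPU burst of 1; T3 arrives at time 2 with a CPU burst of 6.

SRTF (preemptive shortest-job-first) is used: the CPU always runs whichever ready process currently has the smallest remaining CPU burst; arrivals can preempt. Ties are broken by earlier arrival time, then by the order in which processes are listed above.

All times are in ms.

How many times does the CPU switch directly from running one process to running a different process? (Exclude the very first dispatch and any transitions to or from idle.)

Gantt: | T2 0-1 | T1 1-2 | T3 2-8 | T1 8-19 |
Completion: T1=19  T2=1  T3=8
Turnaround (C−A): T1=19  T2=1  T3=6

3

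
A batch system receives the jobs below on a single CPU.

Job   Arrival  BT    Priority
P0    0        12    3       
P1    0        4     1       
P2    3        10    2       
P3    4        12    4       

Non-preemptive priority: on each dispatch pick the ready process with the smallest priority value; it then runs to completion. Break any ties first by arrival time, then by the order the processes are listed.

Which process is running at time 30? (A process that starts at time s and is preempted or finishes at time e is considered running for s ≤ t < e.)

P3

Timeline: | P1 0-4 | P2 4-14 | P0 14-26 | P3 26-38 |
Completion: P0=26  P1=4  P2=14  P3=38
Turnaround (C−A): P0=26  P1=4  P2=11  P3=34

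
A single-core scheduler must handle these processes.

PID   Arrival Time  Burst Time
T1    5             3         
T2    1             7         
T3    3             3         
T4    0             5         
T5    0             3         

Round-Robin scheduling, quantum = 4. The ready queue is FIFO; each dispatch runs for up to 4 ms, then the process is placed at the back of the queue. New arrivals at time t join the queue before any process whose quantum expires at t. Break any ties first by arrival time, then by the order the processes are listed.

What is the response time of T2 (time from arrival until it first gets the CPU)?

Timeline: | T4 0-4 | T5 4-7 | T2 7-11 | T3 11-14 | T4 14-15 | T1 15-18 | T2 18-21 |
Completion: T1=18  T2=21  T3=14  T4=15  T5=7
Response(T2) = first start − arrival = 7 − 1 = 6

6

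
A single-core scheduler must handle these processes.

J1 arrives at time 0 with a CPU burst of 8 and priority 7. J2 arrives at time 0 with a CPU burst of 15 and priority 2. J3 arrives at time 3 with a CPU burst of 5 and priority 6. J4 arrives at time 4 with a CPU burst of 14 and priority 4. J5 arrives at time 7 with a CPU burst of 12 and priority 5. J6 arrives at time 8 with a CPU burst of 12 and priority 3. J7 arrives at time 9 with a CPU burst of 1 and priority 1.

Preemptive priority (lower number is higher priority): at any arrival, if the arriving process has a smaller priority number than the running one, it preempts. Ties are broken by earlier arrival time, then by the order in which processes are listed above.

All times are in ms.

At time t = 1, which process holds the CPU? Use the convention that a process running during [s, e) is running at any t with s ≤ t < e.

J2

Gantt: | J2 0-9 | J7 9-10 | J2 10-16 | J6 16-28 | J4 28-42 | J5 42-54 | J3 54-59 | J1 59-67 |
Completion: J1=67  J2=16  J3=59  J4=42  J5=54  J6=28  J7=10
Turnaround (C−A): J1=67  J2=16  J3=56  J4=38  J5=47  J6=20  J7=1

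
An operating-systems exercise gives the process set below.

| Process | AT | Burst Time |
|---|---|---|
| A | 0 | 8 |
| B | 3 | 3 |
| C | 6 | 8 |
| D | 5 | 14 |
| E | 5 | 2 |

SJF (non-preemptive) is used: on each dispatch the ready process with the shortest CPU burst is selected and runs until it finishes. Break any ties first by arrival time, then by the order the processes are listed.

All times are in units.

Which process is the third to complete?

B

Schedule: | A 0-8 | E 8-10 | B 10-13 | C 13-21 | D 21-35 |
Completion: A=8  B=13  C=21  D=35  E=10
Turnaround (C−A): A=8  B=10  C=15  D=30  E=5
Finish order: A → E → B → C → D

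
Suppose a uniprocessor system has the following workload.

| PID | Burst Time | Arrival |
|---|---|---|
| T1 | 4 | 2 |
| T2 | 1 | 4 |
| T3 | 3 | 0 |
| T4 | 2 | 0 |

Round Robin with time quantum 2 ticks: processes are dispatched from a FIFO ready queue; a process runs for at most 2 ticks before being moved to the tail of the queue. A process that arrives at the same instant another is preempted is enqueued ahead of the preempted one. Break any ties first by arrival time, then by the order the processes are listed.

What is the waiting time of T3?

4

Schedule: | T3 0-2 | T4 2-4 | T1 4-6 | T3 6-7 | T2 7-8 | T1 8-10 |
Completion: T1=10  T2=8  T3=7  T4=4
Waiting(T3) = turnaround − burst = 7 − 3 = 4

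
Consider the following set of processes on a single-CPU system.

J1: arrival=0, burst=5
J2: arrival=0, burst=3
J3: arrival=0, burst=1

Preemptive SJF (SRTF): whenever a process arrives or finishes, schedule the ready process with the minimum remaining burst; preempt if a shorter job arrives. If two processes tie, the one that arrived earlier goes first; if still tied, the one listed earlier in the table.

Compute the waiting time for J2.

1

Timeline: | J3 0-1 | J2 1-4 | J1 4-9 |
Completion: J1=9  J2=4  J3=1
Waiting(J2) = turnaround − burst = 4 − 3 = 1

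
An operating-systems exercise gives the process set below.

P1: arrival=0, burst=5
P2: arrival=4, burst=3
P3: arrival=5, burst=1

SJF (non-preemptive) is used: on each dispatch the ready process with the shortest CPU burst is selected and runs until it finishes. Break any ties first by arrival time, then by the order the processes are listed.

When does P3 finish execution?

6

Timeline: | P1 0-5 | P3 5-6 | P2 6-9 |
Completion: P1=5  P2=9  P3=6
Turnaround (C−A): P1=5  P2=5  P3=1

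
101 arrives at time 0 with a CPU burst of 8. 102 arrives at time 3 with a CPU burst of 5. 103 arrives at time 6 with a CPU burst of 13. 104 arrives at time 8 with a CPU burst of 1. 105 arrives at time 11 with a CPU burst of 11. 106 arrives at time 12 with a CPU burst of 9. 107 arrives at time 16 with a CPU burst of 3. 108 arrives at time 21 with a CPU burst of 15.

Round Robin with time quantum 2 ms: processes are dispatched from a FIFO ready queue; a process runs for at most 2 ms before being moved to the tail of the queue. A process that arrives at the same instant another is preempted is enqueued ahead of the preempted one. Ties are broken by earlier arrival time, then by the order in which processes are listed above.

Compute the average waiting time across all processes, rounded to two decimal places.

Timeline: | 101 0-4 | 102 4-6 | 101 6-8 | 103 8-10 | 102 10-12 | 104 12-13 | 101 13-15 | 103 15-17 | 105 17-19 | 106 19-21 | 102 21-22 | 107 22-24 | 103 24-26 | 105 26-28 | 108 28-30 | 106 30-32 | 107 32-33 | 103 33-35 | 105 35-37 | 108 37-39 | 106 39-41 | 103 41-43 | 105 43-45 | 108 45-47 | 106 47-49 | 103 49-51 | 105 51-53 | 108 53-55 | 106 55-56 | 103 56-57 | 105 57-58 | 108 58-65 |
Completion: 101=15  102=22  103=57  104=13  105=58  106=56  107=33  108=65
Turnaround (C−A): 101=15  102=19  103=51  104=5  105=47  106=44  107=17  108=44
Waiting times: 101=7, 102=14, 103=38, 104=4, 105=36, 106=35, 107=14, 108=29
Average waiting = (7+14+38+4+36+35+14+29) / 8 = 177/8 = 22.13

22.13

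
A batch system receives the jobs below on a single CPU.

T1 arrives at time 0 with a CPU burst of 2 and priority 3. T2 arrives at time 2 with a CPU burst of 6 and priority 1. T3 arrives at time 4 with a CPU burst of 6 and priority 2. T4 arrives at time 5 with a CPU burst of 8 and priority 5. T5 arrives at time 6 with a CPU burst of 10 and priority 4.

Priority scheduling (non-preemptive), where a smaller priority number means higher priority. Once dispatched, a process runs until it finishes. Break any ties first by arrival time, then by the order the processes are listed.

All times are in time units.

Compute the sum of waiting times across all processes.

31

Schedule: | T1 0-2 | T2 2-8 | T3 8-14 | T5 14-24 | T4 24-32 |
Completion: T1=2  T2=8  T3=14  T4=32  T5=24
Turnaround (C−A): T1=2  T2=6  T3=10  T4=27  T5=18
Waiting = turnaround − burst: T1=0, T2=0, T3=4, T4=19, T5=8
Total waiting = 0 + 0 + 4 + 19 + 8 = 31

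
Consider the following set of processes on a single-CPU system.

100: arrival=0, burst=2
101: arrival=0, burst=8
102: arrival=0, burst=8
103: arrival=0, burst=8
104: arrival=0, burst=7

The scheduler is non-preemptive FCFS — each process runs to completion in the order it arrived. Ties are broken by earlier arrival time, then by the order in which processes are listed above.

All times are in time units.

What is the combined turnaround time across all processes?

89

Gantt: | 100 0-2 | 101 2-10 | 102 10-18 | 103 18-26 | 104 26-33 |
Completion: 100=2  101=10  102=18  103=26  104=33
Turnaround (C−A): 100=2  101=10  102=18  103=26  104=33
Turnaround = completion − arrival: 100=2, 101=10, 102=18, 103=26, 104=33
Total turnaround = 2 + 10 + 18 + 26 + 33 = 89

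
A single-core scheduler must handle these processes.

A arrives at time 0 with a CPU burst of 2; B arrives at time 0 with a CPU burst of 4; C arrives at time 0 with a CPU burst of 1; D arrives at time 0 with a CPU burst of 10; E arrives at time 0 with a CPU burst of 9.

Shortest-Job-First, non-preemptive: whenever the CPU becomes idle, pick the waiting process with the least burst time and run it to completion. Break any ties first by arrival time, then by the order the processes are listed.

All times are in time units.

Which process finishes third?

Schedule: | C 0-1 | A 1-3 | B 3-7 | E 7-16 | D 16-26 |
Completion: A=3  B=7  C=1  D=26  E=16
Turnaround (C−A): A=3  B=7  C=1  D=26  E=16
Finish order: C → A → B → E → D

B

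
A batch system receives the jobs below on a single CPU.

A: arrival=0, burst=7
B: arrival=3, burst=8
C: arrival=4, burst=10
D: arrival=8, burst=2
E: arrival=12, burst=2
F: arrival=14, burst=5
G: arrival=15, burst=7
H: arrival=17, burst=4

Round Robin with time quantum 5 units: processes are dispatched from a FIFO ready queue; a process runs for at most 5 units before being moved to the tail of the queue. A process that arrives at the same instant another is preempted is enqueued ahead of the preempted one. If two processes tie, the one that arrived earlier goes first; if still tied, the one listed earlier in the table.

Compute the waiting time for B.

11

Gantt: | A 0-5 | B 5-10 | C 10-15 | A 15-17 | D 17-19 | B 19-22 | E 22-24 | F 24-29 | G 29-34 | C 34-39 | H 39-43 | G 43-45 |
Completion: A=17  B=22  C=39  D=19  E=24  F=29  G=45  H=43
Turnaround (C−A): A=17  B=19  C=35  D=11  E=12  F=15  G=30  H=26
Waiting(B) = turnaround − burst = 19 − 8 = 11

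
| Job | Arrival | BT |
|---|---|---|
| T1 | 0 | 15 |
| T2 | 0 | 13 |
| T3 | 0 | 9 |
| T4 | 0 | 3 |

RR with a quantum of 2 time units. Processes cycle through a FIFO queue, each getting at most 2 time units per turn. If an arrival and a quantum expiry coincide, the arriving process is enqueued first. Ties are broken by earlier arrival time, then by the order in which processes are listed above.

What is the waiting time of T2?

26

Timeline: | T1 0-2 | T2 2-4 | T3 4-6 | T4 6-8 | T1 8-10 | T2 10-12 | T3 12-14 | T4 14-15 | T1 15-17 | T2 17-19 | T3 19-21 | T1 21-23 | T2 23-25 | T3 25-27 | T1 27-29 | T2 29-31 | T3 31-32 | T1 32-34 | T2 34-36 | T1 36-38 | T2 38-39 | T1 39-40 |
Completion: T1=40  T2=39  T3=32  T4=15
Waiting(T2) = turnaround − burst = 39 − 13 = 26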